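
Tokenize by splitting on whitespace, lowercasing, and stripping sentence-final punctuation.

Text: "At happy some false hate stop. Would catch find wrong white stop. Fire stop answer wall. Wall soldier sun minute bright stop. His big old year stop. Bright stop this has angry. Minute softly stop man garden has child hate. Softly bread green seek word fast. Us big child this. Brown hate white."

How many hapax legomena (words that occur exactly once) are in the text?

Frequencies: stop:7, hate:3, white:2, wall:2, minute:2, bright:2, big:2, this:2, has:2, softly:2, child:2, at:1, happy:1, some:1, false:1, would:1, catch:1, find:1, wrong:1, fire:1, … (16 more, each freq 1)
Hapax (freq=1): angry, answer, at, bread, brown, catch, false, fast, find, fire, garden, green, happy, his, man, old, seek, soldier, some, sun, us, word, would, wrong, year

25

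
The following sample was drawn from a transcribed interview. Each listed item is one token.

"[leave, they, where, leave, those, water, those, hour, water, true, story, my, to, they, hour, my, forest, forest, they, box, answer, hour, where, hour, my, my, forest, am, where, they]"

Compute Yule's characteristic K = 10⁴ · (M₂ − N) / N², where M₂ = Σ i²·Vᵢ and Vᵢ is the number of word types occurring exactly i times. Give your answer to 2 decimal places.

Frequencies: they:4, hour:4, my:4, where:3, forest:3, leave:2, those:2, water:2, true:1, story:1, to:1, box:1, answer:1, am:1
N = 30. Frequency spectrum: V_1=6, V_2=3, V_3=2, V_4=3
M₂ = 1²·6 + 2²·3 + 3²·2 + 4²·3 = 84
K = 10000 × (84 − 30) / 30² = 600.00

600.00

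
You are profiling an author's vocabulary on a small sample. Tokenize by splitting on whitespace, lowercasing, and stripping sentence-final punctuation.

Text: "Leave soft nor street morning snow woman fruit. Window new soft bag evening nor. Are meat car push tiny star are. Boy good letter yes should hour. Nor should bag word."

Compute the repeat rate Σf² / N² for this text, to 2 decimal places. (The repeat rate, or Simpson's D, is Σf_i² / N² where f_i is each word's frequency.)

Frequencies: nor:3, soft:2, bag:2, are:2, should:2, leave:1, street:1, morning:1, snow:1, woman:1, fruit:1, window:1, new:1, evening:1, meat:1, car:1, push:1, tiny:1, star:1, boy:1, … (5 more, each freq 1)
Σf² = 45; N² = 961
Repeat rate = 45 / 961 = 0.05

0.05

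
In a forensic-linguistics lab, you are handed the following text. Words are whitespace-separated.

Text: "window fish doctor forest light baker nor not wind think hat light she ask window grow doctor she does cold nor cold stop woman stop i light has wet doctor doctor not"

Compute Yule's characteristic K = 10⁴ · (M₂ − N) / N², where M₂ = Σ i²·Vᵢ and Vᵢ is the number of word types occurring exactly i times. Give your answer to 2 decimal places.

292.97

Frequencies: doctor:4, light:3, window:2, nor:2, not:2, she:2, cold:2, stop:2, fish:1, forest:1, baker:1, wind:1, think:1, hat:1, ask:1, grow:1, does:1, woman:1, i:1, has:1, … (1 more, each freq 1)
N = 32. Frequency spectrum: V_1=13, V_2=6, V_3=1, V_4=1
M₂ = 1²·13 + 2²·6 + 3²·1 + 4²·1 = 62
K = 10000 × (62 − 32) / 32² = 292.97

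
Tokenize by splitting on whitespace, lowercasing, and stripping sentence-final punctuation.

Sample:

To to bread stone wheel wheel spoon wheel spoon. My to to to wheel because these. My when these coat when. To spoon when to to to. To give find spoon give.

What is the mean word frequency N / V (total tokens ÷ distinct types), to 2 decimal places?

N = 32 tokens, V = 12 types.
Mean frequency = N / V = 32 / 12 = 2.67

2.67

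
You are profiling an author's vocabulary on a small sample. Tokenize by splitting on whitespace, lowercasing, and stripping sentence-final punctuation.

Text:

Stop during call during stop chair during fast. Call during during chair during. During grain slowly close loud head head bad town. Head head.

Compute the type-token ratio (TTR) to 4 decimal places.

0.5000

N = 24 tokens, V = 12 types.
TTR = V / N = 12 / 24 = 0.5000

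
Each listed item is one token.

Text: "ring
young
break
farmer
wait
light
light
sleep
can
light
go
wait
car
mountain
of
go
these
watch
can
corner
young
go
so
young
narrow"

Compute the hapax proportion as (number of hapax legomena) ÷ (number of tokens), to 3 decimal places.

Frequencies: young:3, light:3, go:3, wait:2, can:2, ring:1, break:1, farmer:1, sleep:1, car:1, mountain:1, of:1, these:1, watch:1, corner:1, so:1, narrow:1
Hapax count = 12; token count = 25.
Ratio = 12 / 25 = 0.480

0.480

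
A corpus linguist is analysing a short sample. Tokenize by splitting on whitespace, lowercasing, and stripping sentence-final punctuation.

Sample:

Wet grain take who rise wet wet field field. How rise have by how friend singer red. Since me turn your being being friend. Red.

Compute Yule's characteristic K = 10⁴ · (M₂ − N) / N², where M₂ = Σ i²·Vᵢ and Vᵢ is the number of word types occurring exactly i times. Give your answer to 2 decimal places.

Frequencies: wet:3, rise:2, field:2, how:2, friend:2, red:2, being:2, grain:1, take:1, who:1, have:1, by:1, singer:1, since:1, me:1, turn:1, your:1
N = 25. Frequency spectrum: V_1=10, V_2=6, V_3=1
M₂ = 1²·10 + 2²·6 + 3²·1 = 43
K = 10000 × (43 − 25) / 25² = 288.00

288.00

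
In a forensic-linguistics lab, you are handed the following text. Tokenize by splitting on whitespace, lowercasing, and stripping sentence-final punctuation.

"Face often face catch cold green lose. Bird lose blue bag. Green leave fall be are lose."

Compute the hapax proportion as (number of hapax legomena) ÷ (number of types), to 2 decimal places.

Frequencies: lose:3, face:2, green:2, often:1, catch:1, cold:1, bird:1, blue:1, bag:1, leave:1, fall:1, be:1, are:1
Hapax count = 10; type count = 13.
Ratio = 10 / 13 = 0.77

0.77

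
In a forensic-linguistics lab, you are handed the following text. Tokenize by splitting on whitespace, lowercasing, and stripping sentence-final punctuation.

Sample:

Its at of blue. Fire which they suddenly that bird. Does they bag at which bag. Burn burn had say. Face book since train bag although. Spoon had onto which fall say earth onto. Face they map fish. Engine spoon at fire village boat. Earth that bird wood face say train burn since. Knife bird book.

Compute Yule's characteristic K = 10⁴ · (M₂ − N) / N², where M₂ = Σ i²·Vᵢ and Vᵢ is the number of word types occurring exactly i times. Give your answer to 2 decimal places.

210.46

Frequencies: at:3, which:3, they:3, bird:3, bag:3, burn:3, say:3, face:3, fire:2, that:2, had:2, book:2, since:2, train:2, spoon:2, onto:2, earth:2, its:1, of:1, blue:1, … (11 more, each freq 1)
N = 56. Frequency spectrum: V_1=14, V_2=9, V_3=8
M₂ = 1²·14 + 2²·9 + 3²·8 = 122
K = 10000 × (122 − 56) / 56² = 210.46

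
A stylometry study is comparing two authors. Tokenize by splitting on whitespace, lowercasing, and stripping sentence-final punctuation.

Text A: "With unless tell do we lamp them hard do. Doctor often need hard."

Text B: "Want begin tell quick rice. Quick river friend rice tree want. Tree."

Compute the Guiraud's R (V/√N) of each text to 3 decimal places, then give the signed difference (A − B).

A: V=11, N=13, R=3.051
B: V=8, N=12, R=2.309
Difference = 3.051 − 2.309 = 0.742

0.742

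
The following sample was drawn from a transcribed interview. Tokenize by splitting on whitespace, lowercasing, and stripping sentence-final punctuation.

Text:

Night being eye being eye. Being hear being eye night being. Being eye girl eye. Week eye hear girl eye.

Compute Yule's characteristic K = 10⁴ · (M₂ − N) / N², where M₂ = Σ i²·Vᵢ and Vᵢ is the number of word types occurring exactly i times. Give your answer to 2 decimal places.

1950.00

Frequencies: eye:7, being:6, night:2, hear:2, girl:2, week:1
N = 20. Frequency spectrum: V_1=1, V_2=3, V_6=1, V_7=1
M₂ = 1²·1 + 2²·3 + 6²·1 + 7²·1 = 98
K = 10000 × (98 − 20) / 20² = 1950.00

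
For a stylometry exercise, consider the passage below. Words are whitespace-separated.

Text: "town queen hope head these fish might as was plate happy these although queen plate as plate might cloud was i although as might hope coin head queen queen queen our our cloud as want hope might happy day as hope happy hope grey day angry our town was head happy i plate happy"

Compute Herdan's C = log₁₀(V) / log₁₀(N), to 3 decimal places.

0.751

N = 54, V = 20.
log₁₀(V) = 1.301030, log₁₀(N) = 1.732394
C = 1.301030 / 1.732394 = 0.751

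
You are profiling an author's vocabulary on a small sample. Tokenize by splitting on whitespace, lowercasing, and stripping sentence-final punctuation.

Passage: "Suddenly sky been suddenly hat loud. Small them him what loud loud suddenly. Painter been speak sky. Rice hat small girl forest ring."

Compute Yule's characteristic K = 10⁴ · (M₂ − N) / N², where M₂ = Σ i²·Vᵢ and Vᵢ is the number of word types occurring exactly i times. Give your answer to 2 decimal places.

Frequencies: suddenly:3, loud:3, sky:2, been:2, hat:2, small:2, them:1, him:1, what:1, painter:1, speak:1, rice:1, girl:1, forest:1, ring:1
N = 23. Frequency spectrum: V_1=9, V_2=4, V_3=2
M₂ = 1²·9 + 2²·4 + 3²·2 = 43
K = 10000 × (43 − 23) / 23² = 378.07

378.07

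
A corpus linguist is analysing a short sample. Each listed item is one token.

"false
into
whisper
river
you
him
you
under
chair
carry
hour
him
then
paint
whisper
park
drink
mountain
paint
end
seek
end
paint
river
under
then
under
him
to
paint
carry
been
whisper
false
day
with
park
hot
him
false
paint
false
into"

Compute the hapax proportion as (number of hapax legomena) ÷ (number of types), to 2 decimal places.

0.45

Frequencies: paint:5, false:4, him:4, whisper:3, under:3, into:2, river:2, you:2, carry:2, then:2, park:2, end:2, chair:1, hour:1, drink:1, mountain:1, seek:1, to:1, been:1, day:1, … (2 more, each freq 1)
Hapax count = 10; type count = 22.
Ratio = 10 / 22 = 0.45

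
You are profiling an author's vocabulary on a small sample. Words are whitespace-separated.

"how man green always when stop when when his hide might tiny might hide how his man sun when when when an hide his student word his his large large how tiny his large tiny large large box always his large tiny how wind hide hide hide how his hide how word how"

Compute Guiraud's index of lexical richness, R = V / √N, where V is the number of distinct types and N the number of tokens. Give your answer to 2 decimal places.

N = 53, V = 17.
√N = 7.280110
R = 17 / 7.280110 = 2.34

2.34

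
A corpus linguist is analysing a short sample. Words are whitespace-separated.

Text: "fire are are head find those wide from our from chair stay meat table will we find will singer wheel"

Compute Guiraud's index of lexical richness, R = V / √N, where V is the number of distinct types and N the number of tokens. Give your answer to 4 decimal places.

3.5777

N = 20, V = 16.
√N = 4.472136
R = 16 / 4.472136 = 3.5777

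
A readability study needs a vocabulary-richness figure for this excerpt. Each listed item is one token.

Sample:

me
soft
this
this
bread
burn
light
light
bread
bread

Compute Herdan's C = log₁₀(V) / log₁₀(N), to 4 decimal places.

N = 10, V = 6.
log₁₀(V) = 0.778151, log₁₀(N) = 1.000000
C = 0.778151 / 1.000000 = 0.7782

0.7782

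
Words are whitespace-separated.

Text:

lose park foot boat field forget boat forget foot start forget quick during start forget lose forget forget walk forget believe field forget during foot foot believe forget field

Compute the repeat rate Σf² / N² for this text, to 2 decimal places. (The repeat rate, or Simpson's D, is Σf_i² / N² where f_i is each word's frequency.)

Frequencies: forget:9, foot:4, field:3, lose:2, boat:2, start:2, during:2, believe:2, park:1, quick:1, walk:1
Σf² = 129; N² = 841
Repeat rate = 129 / 841 = 0.15

0.15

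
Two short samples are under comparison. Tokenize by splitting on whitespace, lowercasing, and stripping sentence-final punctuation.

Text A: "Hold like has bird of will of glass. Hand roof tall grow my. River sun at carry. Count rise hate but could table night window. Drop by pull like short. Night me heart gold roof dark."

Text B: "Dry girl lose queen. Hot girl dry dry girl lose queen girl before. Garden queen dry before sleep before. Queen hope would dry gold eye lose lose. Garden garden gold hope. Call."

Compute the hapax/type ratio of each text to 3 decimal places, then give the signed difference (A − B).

0.490

A: hapax=28, V=32, ratio=0.875
B: hapax=5, V=13, ratio=0.385
Difference = 0.875 − 0.385 = 0.490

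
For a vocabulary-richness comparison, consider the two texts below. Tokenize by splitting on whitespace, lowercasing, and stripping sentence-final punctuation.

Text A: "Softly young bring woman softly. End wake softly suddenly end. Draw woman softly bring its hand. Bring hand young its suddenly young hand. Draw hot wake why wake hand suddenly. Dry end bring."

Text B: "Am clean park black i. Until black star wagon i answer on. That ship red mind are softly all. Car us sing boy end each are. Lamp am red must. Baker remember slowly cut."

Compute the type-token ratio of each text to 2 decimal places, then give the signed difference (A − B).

-0.46

TTR(A) = 13/33 = 0.39
TTR(B) = 29/34 = 0.85
Difference = 0.39 − 0.85 = -0.46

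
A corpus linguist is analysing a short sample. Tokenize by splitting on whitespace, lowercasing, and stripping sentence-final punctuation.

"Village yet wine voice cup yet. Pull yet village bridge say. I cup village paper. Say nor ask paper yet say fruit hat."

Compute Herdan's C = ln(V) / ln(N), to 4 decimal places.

N = 23, V = 14.
ln(V) = 2.639057, ln(N) = 3.135494
C = 2.639057 / 3.135494 = 0.8417

0.8417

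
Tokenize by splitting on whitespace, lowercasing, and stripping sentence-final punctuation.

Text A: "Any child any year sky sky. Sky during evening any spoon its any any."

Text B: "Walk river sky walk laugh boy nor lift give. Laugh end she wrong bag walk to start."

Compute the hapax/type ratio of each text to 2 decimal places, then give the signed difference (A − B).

A: hapax=6, V=8, ratio=0.75
B: hapax=12, V=14, ratio=0.86
Difference = 0.75 − 0.86 = -0.11

-0.11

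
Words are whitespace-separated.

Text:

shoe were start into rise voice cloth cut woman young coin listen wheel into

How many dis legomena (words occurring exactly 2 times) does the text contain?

Frequencies: into:2, shoe:1, were:1, start:1, rise:1, voice:1, cloth:1, cut:1, woman:1, young:1, coin:1, listen:1, wheel:1
Words with frequency 2: into

1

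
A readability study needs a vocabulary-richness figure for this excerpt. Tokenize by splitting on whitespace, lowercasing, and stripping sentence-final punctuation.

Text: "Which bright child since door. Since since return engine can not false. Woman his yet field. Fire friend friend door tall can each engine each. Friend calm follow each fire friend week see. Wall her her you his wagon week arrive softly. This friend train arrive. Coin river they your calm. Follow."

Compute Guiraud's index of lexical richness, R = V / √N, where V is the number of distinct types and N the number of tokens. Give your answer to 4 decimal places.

N = 52, V = 34.
√N = 7.211103
R = 34 / 7.211103 = 4.7150

4.7150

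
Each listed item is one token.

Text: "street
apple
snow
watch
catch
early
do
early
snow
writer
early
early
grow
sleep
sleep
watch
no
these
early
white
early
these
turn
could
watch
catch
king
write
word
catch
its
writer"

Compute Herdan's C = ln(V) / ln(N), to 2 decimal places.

N = 32, V = 19.
ln(V) = 2.944439, ln(N) = 3.465736
C = 2.944439 / 3.465736 = 0.85

0.85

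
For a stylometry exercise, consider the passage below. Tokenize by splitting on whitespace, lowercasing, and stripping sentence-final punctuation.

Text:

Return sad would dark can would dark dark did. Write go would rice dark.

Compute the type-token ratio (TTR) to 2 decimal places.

0.64

N = 14 tokens, V = 9 types.
TTR = V / N = 9 / 14 = 0.64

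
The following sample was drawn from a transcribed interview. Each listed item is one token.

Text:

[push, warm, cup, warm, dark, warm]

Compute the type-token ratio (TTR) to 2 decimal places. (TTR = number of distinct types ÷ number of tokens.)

0.67

N = 6 tokens, V = 4 types.
TTR = V / N = 4 / 6 = 0.67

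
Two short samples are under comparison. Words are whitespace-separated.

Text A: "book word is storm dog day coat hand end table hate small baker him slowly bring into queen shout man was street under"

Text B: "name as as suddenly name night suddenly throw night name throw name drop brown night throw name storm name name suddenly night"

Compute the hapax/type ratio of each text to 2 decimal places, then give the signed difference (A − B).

A: hapax=23, V=23, ratio=1.00
B: hapax=3, V=8, ratio=0.38
Difference = 1.00 − 0.38 = 0.62

0.62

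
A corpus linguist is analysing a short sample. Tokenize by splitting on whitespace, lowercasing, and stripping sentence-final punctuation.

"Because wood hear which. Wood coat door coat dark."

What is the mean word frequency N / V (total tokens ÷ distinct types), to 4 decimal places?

1.2857

N = 9 tokens, V = 7 types.
Mean frequency = N / V = 9 / 7 = 1.2857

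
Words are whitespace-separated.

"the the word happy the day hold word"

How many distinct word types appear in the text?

5

Distinct types: {day, happy, hold, the, word}
V = 5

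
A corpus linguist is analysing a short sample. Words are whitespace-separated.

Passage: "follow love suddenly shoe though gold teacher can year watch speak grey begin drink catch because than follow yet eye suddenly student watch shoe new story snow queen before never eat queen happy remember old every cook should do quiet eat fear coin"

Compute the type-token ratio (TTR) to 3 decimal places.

0.860

N = 43 tokens, V = 37 types.
TTR = V / N = 37 / 43 = 0.860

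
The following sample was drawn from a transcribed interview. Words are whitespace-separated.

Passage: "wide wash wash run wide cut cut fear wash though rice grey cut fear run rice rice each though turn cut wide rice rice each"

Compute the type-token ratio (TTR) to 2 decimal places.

0.40

N = 25 tokens, V = 10 types.
TTR = V / N = 10 / 25 = 0.40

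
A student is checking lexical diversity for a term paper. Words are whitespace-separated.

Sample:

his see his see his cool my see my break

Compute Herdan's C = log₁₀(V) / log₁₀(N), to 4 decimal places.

N = 10, V = 5.
log₁₀(V) = 0.698970, log₁₀(N) = 1.000000
C = 0.698970 / 1.000000 = 0.6990

0.6990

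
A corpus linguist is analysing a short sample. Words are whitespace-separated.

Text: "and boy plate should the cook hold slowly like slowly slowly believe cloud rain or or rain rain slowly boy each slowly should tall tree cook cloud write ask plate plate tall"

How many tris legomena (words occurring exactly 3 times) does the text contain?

2

Frequencies: slowly:5, plate:3, rain:3, boy:2, should:2, cook:2, cloud:2, or:2, tall:2, and:1, the:1, hold:1, like:1, believe:1, each:1, tree:1, write:1, ask:1
Words with frequency 3: plate, rain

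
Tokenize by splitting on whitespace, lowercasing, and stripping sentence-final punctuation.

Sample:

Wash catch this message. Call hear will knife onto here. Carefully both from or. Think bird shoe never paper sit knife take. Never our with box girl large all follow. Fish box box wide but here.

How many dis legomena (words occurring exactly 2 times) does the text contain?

Frequencies: box:3, knife:2, here:2, never:2, wash:1, catch:1, this:1, message:1, call:1, hear:1, will:1, onto:1, carefully:1, both:1, from:1, or:1, think:1, bird:1, shoe:1, paper:1, … (11 more, each freq 1)
Words with frequency 2: here, knife, never

3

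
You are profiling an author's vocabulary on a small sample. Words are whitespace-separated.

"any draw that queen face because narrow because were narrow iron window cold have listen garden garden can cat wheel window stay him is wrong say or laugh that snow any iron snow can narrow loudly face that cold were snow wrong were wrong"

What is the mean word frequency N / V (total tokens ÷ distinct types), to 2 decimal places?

N = 44 tokens, V = 26 types.
Mean frequency = N / V = 44 / 26 = 1.69

1.69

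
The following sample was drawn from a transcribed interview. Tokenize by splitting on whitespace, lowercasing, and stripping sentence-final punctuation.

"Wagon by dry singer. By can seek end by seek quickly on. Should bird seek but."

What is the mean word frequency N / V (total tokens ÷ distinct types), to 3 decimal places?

1.333

N = 16 tokens, V = 12 types.
Mean frequency = N / V = 16 / 12 = 1.333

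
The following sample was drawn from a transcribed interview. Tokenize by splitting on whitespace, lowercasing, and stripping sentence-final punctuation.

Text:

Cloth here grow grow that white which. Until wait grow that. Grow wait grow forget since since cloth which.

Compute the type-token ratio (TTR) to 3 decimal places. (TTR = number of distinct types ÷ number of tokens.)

N = 19 tokens, V = 10 types.
TTR = V / N = 10 / 19 = 0.526

0.526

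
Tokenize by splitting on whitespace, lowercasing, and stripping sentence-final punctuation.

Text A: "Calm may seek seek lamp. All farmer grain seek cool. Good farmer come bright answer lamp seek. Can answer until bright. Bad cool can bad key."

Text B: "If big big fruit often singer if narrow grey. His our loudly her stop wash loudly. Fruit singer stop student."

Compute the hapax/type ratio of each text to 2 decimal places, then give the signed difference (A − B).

A: hapax=8, V=16, ratio=0.50
B: hapax=8, V=14, ratio=0.57
Difference = 0.50 − 0.57 = -0.07

-0.07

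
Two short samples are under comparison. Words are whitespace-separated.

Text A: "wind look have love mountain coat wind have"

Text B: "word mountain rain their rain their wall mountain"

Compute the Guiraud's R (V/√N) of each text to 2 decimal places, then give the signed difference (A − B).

A: V=6, N=8, R=2.12
B: V=5, N=8, R=1.77
Difference = 2.12 − 1.77 = 0.35

0.35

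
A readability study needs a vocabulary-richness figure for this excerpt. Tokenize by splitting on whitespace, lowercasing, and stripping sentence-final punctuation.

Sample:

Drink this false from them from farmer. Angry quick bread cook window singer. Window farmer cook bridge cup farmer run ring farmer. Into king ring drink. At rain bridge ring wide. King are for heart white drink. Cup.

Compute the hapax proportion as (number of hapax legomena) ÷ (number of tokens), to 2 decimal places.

Frequencies: farmer:4, drink:3, ring:3, from:2, cook:2, window:2, bridge:2, cup:2, king:2, this:1, false:1, them:1, angry:1, quick:1, bread:1, singer:1, run:1, into:1, at:1, rain:1, … (5 more, each freq 1)
Hapax count = 16; token count = 38.
Ratio = 16 / 38 = 0.42

0.42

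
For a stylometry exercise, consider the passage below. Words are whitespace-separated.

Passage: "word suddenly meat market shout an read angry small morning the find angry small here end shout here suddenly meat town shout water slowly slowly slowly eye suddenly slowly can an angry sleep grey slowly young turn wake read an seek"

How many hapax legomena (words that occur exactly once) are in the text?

16

Frequencies: slowly:5, suddenly:3, shout:3, an:3, angry:3, meat:2, read:2, small:2, here:2, word:1, market:1, morning:1, the:1, find:1, end:1, town:1, water:1, eye:1, can:1, sleep:1, … (5 more, each freq 1)
Hapax (freq=1): can, end, eye, find, grey, market, morning, seek, sleep, the, town, turn, wake, water, word, young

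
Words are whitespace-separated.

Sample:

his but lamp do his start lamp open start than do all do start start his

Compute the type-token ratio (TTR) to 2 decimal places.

0.50

N = 16 tokens, V = 8 types.
TTR = V / N = 8 / 16 = 0.50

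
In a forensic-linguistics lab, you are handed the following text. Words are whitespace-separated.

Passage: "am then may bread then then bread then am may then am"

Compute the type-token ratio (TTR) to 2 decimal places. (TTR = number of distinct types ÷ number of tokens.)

0.33

N = 12 tokens, V = 4 types.
TTR = V / N = 4 / 12 = 0.33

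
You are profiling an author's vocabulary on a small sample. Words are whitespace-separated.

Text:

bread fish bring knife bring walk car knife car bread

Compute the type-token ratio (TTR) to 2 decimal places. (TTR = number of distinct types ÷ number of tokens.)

N = 10 tokens, V = 6 types.
TTR = V / N = 6 / 10 = 0.60

0.60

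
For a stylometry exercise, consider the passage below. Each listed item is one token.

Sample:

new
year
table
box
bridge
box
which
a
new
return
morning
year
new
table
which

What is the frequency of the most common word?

3

Frequencies: new:3, year:2, table:2, box:2, which:2, bridge:1, a:1, return:1, morning:1
Most common: 'new' with frequency 3.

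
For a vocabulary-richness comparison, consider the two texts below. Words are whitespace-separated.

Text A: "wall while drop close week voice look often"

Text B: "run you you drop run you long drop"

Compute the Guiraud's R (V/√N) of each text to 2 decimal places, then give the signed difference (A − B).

1.42

A: V=8, N=8, R=2.83
B: V=4, N=8, R=1.41
Difference = 2.83 − 1.41 = 1.42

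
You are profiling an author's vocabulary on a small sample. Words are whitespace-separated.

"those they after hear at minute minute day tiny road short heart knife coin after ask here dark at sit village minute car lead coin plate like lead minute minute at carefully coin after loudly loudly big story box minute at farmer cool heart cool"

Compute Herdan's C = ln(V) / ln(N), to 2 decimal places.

0.88

N = 45, V = 29.
ln(V) = 3.367296, ln(N) = 3.806662
C = 3.367296 / 3.806662 = 0.88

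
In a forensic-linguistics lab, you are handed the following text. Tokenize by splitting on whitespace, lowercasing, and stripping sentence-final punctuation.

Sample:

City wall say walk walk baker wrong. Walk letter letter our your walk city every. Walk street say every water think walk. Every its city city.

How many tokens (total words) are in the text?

26

Tokens: city, wall, say, walk, walk, baker, wrong, walk, letter, letter, our, your, walk, city, every, walk, street, say, every, water, think, walk, every, its, city, city
N = 26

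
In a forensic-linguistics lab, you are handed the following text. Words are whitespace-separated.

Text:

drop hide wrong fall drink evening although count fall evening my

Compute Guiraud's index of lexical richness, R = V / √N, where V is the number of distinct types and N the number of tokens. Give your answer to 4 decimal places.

2.7136

N = 11, V = 9.
√N = 3.316625
R = 9 / 3.316625 = 2.7136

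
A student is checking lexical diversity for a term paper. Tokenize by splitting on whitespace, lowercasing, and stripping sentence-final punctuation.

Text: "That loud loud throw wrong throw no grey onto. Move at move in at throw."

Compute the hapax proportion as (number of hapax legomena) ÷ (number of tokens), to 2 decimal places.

Frequencies: throw:3, loud:2, move:2, at:2, that:1, wrong:1, no:1, grey:1, onto:1, in:1
Hapax count = 6; token count = 15.
Ratio = 6 / 15 = 0.40

0.40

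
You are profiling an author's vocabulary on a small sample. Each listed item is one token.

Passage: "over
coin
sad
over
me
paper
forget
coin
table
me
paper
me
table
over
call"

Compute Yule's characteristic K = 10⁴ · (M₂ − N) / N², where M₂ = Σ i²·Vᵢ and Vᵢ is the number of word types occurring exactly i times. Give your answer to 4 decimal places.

800.0000

Frequencies: over:3, me:3, coin:2, paper:2, table:2, sad:1, forget:1, call:1
N = 15. Frequency spectrum: V_1=3, V_2=3, V_3=2
M₂ = 1²·3 + 2²·3 + 3²·2 = 33
K = 10000 × (33 − 15) / 15² = 800.0000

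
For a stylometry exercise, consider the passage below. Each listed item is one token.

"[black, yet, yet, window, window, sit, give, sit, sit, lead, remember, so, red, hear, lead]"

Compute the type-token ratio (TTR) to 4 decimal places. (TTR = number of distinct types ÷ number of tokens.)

N = 15 tokens, V = 10 types.
TTR = V / N = 10 / 15 = 0.6667

0.6667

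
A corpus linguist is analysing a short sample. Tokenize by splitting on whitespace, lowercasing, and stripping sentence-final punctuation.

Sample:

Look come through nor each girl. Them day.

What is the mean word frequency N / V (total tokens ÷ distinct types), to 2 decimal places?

1.00

N = 8 tokens, V = 8 types.
Mean frequency = N / V = 8 / 8 = 1.00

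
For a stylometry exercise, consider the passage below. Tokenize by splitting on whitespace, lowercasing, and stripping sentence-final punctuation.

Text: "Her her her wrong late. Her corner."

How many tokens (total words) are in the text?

7

Tokens: her, her, her, wrong, late, her, corner
N = 7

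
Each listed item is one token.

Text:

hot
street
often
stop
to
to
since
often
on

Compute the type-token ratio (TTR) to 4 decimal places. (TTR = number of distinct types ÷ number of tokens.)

N = 9 tokens, V = 7 types.
TTR = V / N = 7 / 9 = 0.7778

0.7778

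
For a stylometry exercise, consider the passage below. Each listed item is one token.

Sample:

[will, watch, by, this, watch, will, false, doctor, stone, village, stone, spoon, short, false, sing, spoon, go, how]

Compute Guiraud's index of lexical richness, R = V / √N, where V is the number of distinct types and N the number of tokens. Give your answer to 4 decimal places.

N = 18, V = 13.
√N = 4.242641
R = 13 / 4.242641 = 3.0641

3.0641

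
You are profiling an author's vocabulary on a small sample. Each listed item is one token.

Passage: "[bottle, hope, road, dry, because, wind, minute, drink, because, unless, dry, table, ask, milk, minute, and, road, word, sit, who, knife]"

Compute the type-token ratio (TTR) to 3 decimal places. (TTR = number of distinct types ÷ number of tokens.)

N = 21 tokens, V = 17 types.
TTR = V / N = 17 / 21 = 0.810

0.810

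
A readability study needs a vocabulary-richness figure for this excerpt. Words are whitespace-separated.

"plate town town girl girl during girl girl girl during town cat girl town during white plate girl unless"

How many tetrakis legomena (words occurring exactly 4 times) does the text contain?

Frequencies: girl:7, town:4, during:3, plate:2, cat:1, white:1, unless:1
Words with frequency 4: town

1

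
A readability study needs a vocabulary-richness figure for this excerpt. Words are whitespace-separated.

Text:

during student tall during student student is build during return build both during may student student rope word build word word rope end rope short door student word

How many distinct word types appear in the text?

13

Distinct types: {both, build, door, during, end, is, may, return, rope, short, student, tall, word}
V = 13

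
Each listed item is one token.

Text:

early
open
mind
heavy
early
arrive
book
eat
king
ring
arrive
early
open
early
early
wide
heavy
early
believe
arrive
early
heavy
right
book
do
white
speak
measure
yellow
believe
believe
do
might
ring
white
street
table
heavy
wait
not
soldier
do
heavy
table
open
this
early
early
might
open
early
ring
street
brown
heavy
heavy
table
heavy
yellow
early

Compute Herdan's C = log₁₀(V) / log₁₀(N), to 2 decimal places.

N = 60, V = 25.
log₁₀(V) = 1.397940, log₁₀(N) = 1.778151
C = 1.397940 / 1.778151 = 0.79

0.79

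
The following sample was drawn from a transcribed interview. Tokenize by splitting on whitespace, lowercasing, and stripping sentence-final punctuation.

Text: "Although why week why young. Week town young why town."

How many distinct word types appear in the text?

5

Distinct types: {although, town, week, why, young}
V = 5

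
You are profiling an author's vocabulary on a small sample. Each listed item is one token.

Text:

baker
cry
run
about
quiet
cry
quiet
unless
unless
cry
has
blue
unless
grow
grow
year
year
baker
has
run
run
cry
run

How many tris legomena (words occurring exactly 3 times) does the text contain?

Frequencies: cry:4, run:4, unless:3, baker:2, quiet:2, has:2, grow:2, year:2, about:1, blue:1
Words with frequency 3: unless

1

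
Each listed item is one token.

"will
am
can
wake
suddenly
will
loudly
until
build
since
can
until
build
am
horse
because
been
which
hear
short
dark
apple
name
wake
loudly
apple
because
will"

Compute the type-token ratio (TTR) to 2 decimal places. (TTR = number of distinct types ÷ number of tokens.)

N = 28 tokens, V = 18 types.
TTR = V / N = 18 / 28 = 0.64

0.64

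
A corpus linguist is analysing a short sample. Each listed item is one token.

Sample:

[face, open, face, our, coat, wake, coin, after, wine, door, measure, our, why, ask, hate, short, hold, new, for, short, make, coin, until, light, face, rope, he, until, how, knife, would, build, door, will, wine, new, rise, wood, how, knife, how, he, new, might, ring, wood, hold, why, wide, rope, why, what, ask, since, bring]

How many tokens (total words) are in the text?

Tokens: face, open, face, our, coat, wake, coin, after, wine, door, measure, our, why, ask, hate, short, hold, new, for, short, make, coin, until, light, face, rope, he, until, how, knife, would, build, door, will, wine, new, rise, wood, how, knife, how, he, new, might, ring, wood, hold, why, wide, rope, why, what, ask, since, bring
N = 55

55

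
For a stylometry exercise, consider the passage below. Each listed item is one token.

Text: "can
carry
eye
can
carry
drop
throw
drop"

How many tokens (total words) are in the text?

Tokens: can, carry, eye, can, carry, drop, throw, drop
N = 8

8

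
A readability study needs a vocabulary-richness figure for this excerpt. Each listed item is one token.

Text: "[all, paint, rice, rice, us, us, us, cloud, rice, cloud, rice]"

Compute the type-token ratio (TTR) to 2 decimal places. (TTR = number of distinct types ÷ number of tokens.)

N = 11 tokens, V = 5 types.
TTR = V / N = 5 / 11 = 0.45

0.45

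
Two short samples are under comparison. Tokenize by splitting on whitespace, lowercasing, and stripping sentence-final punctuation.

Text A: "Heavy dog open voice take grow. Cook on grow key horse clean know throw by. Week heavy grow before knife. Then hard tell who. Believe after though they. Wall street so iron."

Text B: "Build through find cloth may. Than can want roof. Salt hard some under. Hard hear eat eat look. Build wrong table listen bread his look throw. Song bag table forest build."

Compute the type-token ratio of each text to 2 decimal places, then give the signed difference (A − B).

TTR(A) = 29/32 = 0.91
TTR(B) = 25/31 = 0.81
Difference = 0.91 − 0.81 = 0.10

0.10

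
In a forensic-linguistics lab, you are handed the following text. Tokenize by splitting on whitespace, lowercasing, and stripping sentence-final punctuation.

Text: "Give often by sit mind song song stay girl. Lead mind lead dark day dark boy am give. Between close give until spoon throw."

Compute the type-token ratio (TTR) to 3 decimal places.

0.750

N = 24 tokens, V = 18 types.
TTR = V / N = 18 / 24 = 0.750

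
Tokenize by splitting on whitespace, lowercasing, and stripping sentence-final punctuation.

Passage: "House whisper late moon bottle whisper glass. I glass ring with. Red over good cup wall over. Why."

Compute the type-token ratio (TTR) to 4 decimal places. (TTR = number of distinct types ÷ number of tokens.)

0.8333

N = 18 tokens, V = 15 types.
TTR = V / N = 15 / 18 = 0.8333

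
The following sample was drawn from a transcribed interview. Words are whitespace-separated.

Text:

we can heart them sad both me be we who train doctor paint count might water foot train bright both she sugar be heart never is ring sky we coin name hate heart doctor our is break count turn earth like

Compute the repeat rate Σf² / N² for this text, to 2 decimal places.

Frequencies: we:3, heart:3, both:2, be:2, train:2, doctor:2, count:2, is:2, can:1, them:1, sad:1, me:1, who:1, paint:1, might:1, water:1, foot:1, bright:1, she:1, sugar:1, … (11 more, each freq 1)
Σf² = 65; N² = 1681
Repeat rate = 65 / 1681 = 0.04

0.04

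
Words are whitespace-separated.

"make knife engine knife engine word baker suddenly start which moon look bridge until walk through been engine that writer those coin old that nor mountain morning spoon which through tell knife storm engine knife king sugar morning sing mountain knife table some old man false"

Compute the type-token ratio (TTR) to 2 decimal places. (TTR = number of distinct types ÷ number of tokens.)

N = 46 tokens, V = 33 types.
TTR = V / N = 33 / 46 = 0.72

0.72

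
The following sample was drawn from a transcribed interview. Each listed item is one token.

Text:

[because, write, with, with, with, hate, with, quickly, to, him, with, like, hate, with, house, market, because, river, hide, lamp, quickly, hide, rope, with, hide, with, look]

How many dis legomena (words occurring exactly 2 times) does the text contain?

3

Frequencies: with:8, hide:3, because:2, hate:2, quickly:2, write:1, to:1, him:1, like:1, house:1, market:1, river:1, lamp:1, rope:1, look:1
Words with frequency 2: because, hate, quickly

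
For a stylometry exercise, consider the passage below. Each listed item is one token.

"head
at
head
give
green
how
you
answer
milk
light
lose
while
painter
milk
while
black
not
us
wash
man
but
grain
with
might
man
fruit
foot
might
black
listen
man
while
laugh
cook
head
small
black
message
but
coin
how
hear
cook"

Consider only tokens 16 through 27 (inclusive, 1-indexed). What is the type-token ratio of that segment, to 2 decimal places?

0.92

Segment tokens 16–27: black, not, us, wash, man, but, grain, with, might, man, fruit, foot
Segment N = 12, segment V = 11.
TTR = 11 / 12 = 0.92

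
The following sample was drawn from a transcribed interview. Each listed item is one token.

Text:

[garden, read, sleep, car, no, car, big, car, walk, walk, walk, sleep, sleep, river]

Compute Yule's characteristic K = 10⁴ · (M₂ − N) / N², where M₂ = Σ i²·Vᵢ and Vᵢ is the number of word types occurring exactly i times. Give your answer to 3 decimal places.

Frequencies: sleep:3, car:3, walk:3, garden:1, read:1, no:1, big:1, river:1
N = 14. Frequency spectrum: V_1=5, V_3=3
M₂ = 1²·5 + 3²·3 = 32
K = 10000 × (32 − 14) / 14² = 918.367

918.367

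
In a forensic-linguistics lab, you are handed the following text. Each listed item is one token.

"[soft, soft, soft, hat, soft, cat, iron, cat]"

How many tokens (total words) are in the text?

8

Tokens: soft, soft, soft, hat, soft, cat, iron, cat
N = 8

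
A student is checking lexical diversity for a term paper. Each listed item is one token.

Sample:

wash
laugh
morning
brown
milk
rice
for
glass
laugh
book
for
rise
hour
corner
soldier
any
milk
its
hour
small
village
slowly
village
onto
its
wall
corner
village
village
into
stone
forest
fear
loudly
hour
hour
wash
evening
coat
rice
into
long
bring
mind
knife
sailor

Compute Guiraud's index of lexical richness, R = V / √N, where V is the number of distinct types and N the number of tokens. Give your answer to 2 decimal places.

N = 46, V = 32.
√N = 6.782330
R = 32 / 6.782330 = 4.72

4.72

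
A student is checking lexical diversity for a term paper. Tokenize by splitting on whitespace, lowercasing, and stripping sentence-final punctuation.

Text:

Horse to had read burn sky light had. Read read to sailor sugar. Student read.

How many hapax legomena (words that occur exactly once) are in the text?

Frequencies: read:4, to:2, had:2, horse:1, burn:1, sky:1, light:1, sailor:1, sugar:1, student:1
Hapax (freq=1): burn, horse, light, sailor, sky, student, sugar

7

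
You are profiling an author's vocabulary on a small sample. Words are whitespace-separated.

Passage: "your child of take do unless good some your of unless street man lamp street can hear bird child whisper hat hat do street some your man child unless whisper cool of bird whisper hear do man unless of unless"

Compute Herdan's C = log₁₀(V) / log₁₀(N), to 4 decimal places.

0.7680

N = 40, V = 17.
log₁₀(V) = 1.230449, log₁₀(N) = 1.602060
C = 1.230449 / 1.602060 = 0.7680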